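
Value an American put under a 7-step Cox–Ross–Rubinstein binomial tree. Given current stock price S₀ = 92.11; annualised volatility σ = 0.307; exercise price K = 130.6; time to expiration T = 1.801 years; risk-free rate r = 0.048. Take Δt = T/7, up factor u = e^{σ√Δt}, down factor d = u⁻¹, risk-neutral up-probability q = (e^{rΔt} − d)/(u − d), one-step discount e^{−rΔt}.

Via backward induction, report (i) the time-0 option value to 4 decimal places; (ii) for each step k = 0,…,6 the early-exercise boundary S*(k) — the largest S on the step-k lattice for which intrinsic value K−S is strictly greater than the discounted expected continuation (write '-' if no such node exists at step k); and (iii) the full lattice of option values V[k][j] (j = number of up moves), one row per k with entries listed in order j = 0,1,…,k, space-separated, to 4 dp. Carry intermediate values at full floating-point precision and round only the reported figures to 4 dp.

params: Δt=0.25729 u=1.16850 d=0.85580 q=0.50089 e^(-rΔt)=0.98773
t_7 payoffs: 99.6325 88.3172 72.8674 51.7724 22.9695 0.0000 0.0000 0.0000
t_6: node(6,0) S=36.1855 payoff=94.4145 vs cont=92.8115 → 94.4145 [stop]  node(6,1) S=49.4074 payoff=81.1926 vs cont=79.5896 → 81.1926 [stop]  node(6,2) S=67.4605 payoff=63.1395 vs cont=61.5365 → 63.1395 [stop]  node(6,3) S=92.1100 payoff=38.4900 vs cont=36.8870 → 38.4900 [stop]  node(6,4) S=125.7662 payoff=4.8338 vs cont=11.3237 → 11.3237 [wait]  node(6,5) S=171.7202 payoff=0.0000 vs cont=0.0000 → 0.0000 [wait]  node(6,6) S=234.4653 payoff=0.0000 vs cont=0.0000 → 0.0000 [wait]  ⇒ S*(6)=92.1100
t_5: node(5,0) S=42.2828 payoff=88.3172 vs cont=86.7143 → 88.3172 [stop]  node(5,1) S=57.7326 payoff=72.8674 vs cont=71.2645 → 72.8674 [stop]  node(5,2) S=78.8276 payoff=51.7724 vs cont=50.1695 → 51.7724 [stop]  node(5,3) S=107.6305 payoff=22.9695 vs cont=24.5773 → 24.5773 [wait]  node(5,4) S=146.9578 payoff=0.0000 vs cont=5.5824 → 5.5824 [wait]  node(5,5) S=200.6550 payoff=0.0000 vs cont=0.0000 → 0.0000 [wait]  ⇒ S*(5)=78.8276
t_4: node(4,0) S=49.4074 payoff=81.1926 vs cont=79.5896 → 81.1926 [stop]  node(4,1) S=67.4605 payoff=63.1395 vs cont=61.5365 → 63.1395 [stop]  node(4,2) S=92.1100 payoff=38.4900 vs cont=37.6825 → 38.4900 [stop]  node(4,3) S=125.7662 payoff=4.8338 vs cont=14.8782 → 14.8782 [wait]  node(4,4) S=171.7202 payoff=0.0000 vs cont=2.7521 → 2.7521 [wait]  ⇒ S*(4)=92.1100
t_3: node(3,0) S=57.7326 payoff=72.8674 vs cont=71.2645 → 72.8674 [stop]  node(3,1) S=78.8276 payoff=51.7724 vs cont=50.1695 → 51.7724 [stop]  node(3,2) S=107.6305 payoff=22.9695 vs cont=26.3359 → 26.3359 [wait]  node(3,3) S=146.9578 payoff=0.0000 vs cont=8.6963 → 8.6963 [wait]  ⇒ S*(3)=78.8276
t_2: node(2,0) S=67.4605 payoff=63.1395 vs cont=61.5365 → 63.1395 [stop]  node(2,1) S=92.1100 payoff=38.4900 vs cont=38.5525 → 38.5525 [wait]  node(2,2) S=125.7662 payoff=4.8338 vs cont=17.2856 → 17.2856 [wait]  ⇒ S*(2)=67.4605
t_1: node(1,0) S=78.8276 payoff=51.7724 vs cont=50.2004 → 51.7724 [stop]  node(1,1) S=107.6305 payoff=22.9695 vs cont=27.5578 → 27.5578 [wait]  ⇒ S*(1)=78.8276
t_0: node(0,0) S=92.1100 payoff=38.4900 vs cont=39.1571 → 39.1571 [wait]  ⇒ S*(0)=-

price = 39.1571
boundary = - 78.8276 67.4605 78.8276 92.1100 78.8276 92.1100
tree:
39.1571
51.7724 27.5578
63.1395 38.5525 17.2856
72.8674 51.7724 26.3359 8.6963
81.1926 63.1395 38.4900 14.8782 2.7521
88.3172 72.8674 51.7724 24.5773 5.5824 0.0000
94.4145 81.1926 63.1395 38.4900 11.3237 0.0000 0.0000
99.6325 88.3172 72.8674 51.7724 22.9695 0.0000 0.0000 0.0000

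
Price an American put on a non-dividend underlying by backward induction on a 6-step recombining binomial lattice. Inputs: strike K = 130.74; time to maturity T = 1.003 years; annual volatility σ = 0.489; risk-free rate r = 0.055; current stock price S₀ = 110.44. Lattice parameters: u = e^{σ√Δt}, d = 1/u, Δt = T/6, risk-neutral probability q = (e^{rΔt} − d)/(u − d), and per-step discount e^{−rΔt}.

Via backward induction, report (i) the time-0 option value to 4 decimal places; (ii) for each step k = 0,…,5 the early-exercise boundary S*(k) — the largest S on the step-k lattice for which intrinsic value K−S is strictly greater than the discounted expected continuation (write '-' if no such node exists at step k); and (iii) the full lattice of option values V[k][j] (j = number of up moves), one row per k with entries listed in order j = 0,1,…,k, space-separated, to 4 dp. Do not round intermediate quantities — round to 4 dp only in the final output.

Δt=0.16717  u=1.22132  d=0.81879  q=0.47313  discount=0.99085
step 6 (expiry): payoffs max(K−S,0) = 97.4627 81.1027 56.6999 20.3000 0.0000 0.0000 0.0000
step 5: (k=5,j=0): S=40.6423, (K−S)⁺=90.0977, hold=88.9012 ⇒ V=90.0977 exercise | (k=5,j=1): S=60.6230, (K−S)⁺=70.1170, hold=68.9205 ⇒ V=70.1170 exercise | (k=5,j=2): S=90.4267, (K−S)⁺=40.3133, hold=39.1167 ⇒ V=40.3133 exercise | (k=5,j=3): S=134.8826, (K−S)⁺=0.0000, hold=10.5976 ⇒ V=10.5976 continue | (k=5,j=4): S=201.1941, (K−S)⁺=0.0000, hold=0.0000 ⇒ V=0.0000 continue | (k=5,j=5): S=300.1060, (K−S)⁺=0.0000, hold=0.0000 ⇒ V=0.0000 continue  boundary S*=90.4267
step 4: (k=4,j=0): S=49.6373, (K−S)⁺=81.1027, hold=79.9062 ⇒ V=81.1027 exercise | (k=4,j=1): S=74.0401, (K−S)⁺=56.6999, hold=55.5033 ⇒ V=56.6999 exercise | (k=4,j=2): S=110.4400, (K−S)⁺=20.3000, hold=26.0137 ⇒ V=26.0137 continue | (k=4,j=3): S=164.7349, (K−S)⁺=0.0000, hold=5.5325 ⇒ V=5.5325 continue | (k=4,j=4): S=245.7225, (K−S)⁺=0.0000, hold=0.0000 ⇒ V=0.0000 continue  boundary S*=74.0401
step 3: (k=3,j=0): S=60.6230, (K−S)⁺=70.1170, hold=68.9205 ⇒ V=70.1170 exercise | (k=3,j=1): S=90.4267, (K−S)⁺=40.3133, hold=41.7953 ⇒ V=41.7953 continue | (k=3,j=2): S=134.8826, (K−S)⁺=0.0000, hold=16.1740 ⇒ V=16.1740 continue | (k=3,j=3): S=201.1941, (K−S)⁺=0.0000, hold=2.8882 ⇒ V=2.8882 continue  boundary S*=60.6230
step 2: (k=2,j=0): S=74.0401, (K−S)⁺=56.6999, hold=56.1981 ⇒ V=56.6999 exercise | (k=2,j=1): S=110.4400, (K−S)⁺=20.3000, hold=29.4016 ⇒ V=29.4016 continue | (k=2,j=2): S=164.7349, (K−S)⁺=0.0000, hold=9.7976 ⇒ V=9.7976 continue  boundary S*=74.0401
step 1: (k=1,j=0): S=90.4267, (K−S)⁺=40.3133, hold=43.3836 ⇒ V=43.3836 continue | (k=1,j=1): S=134.8826, (K−S)⁺=0.0000, hold=19.9422 ⇒ V=19.9422 continue  boundary S*=-
step 0: (k=0,j=0): S=110.4400, (K−S)⁺=20.3000, hold=31.9972 ⇒ V=31.9972 continue  boundary S*=-

price = 31.9972
boundary = - - 74.0401 60.6230 74.0401 90.4267
tree:
31.9972
43.3836 19.9422
56.6999 29.4016 9.7976
70.1170 41.7953 16.1740 2.8882
81.1027 56.6999 26.0137 5.5325 0.0000
90.0977 70.1170 40.3133 10.5976 0.0000 0.0000
97.4627 81.1027 56.6999 20.3000 0.0000 0.0000 0.0000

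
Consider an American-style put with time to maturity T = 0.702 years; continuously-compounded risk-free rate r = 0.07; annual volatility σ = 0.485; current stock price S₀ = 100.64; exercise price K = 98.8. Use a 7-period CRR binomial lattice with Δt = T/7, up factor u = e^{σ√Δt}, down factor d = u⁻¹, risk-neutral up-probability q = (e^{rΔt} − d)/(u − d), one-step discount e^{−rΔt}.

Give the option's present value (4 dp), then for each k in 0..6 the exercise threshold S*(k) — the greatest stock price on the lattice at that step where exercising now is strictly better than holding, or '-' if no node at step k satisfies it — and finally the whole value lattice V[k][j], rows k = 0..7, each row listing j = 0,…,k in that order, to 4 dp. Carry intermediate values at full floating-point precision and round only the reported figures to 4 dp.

price = 13.5942
boundary = - - - 63.4836 54.4451 63.4836 74.0226
tree:
13.5942
19.3364 7.6828
26.6286 11.8595 3.3510
35.3164 17.7728 5.7407 0.8574
44.3549 25.6594 9.6407 1.6750 0.0000
52.1066 35.3164 15.7585 3.2722 0.0000 0.0000
58.7546 44.3549 24.7774 6.3926 0.0000 0.0000 0.0000
64.4561 52.1066 35.3164 12.4887 0.0000 0.0000 0.0000 0.0000

params: Δt=0.10029 u=1.16601 d=0.85762 q=0.48452 e^(-rΔt)=0.99300
t_7 payoffs: 64.4561 52.1066 35.3164 12.4887 0.0000 0.0000 0.0000 0.0000
t_6: node(6,0) S=40.0454 payoff=58.7546 vs cont=58.0635 → 58.7546 [stop]  node(6,1) S=54.4451 payoff=44.3549 vs cont=43.6638 → 44.3549 [stop]  node(6,2) S=74.0226 payoff=24.7774 vs cont=24.0862 → 24.7774 [stop]  node(6,3) S=100.6400 payoff=0.0000 vs cont=6.3926 → 6.3926 [wait]  node(6,4) S=136.8285 payoff=0.0000 vs cont=0.0000 → 0.0000 [wait]  node(6,5) S=186.0299 payoff=0.0000 vs cont=0.0000 → 0.0000 [wait]  node(6,6) S=252.9233 payoff=0.0000 vs cont=0.0000 → 0.0000 [wait]  ⇒ S*(6)=74.0226
t_5: node(5,0) S=46.6934 payoff=52.1066 vs cont=51.4155 → 52.1066 [stop]  node(5,1) S=63.4836 payoff=35.3164 vs cont=34.6253 → 35.3164 [stop]  node(5,2) S=86.3113 payoff=12.4887 vs cont=15.7585 → 15.7585 [wait]  node(5,3) S=117.3475 payoff=0.0000 vs cont=3.2722 → 3.2722 [wait]  node(5,4) S=159.5437 payoff=0.0000 vs cont=0.0000 → 0.0000 [wait]  node(5,5) S=216.9131 payoff=0.0000 vs cont=0.0000 → 0.0000 [wait]  ⇒ S*(5)=63.4836
t_4: node(4,0) S=54.4451 payoff=44.3549 vs cont=43.6638 → 44.3549 [stop]  node(4,1) S=74.0226 payoff=24.7774 vs cont=25.6594 → 25.6594 [wait]  node(4,2) S=100.6400 payoff=0.0000 vs cont=9.6407 → 9.6407 [wait]  node(4,3) S=136.8285 payoff=0.0000 vs cont=1.6750 → 1.6750 [wait]  node(4,4) S=186.0299 payoff=0.0000 vs cont=0.0000 → 0.0000 [wait]  ⇒ S*(4)=54.4451
t_3: node(3,0) S=63.4836 payoff=35.3164 vs cont=35.0497 → 35.3164 [stop]  node(3,1) S=86.3113 payoff=12.4887 vs cont=17.7728 → 17.7728 [wait]  node(3,2) S=117.3475 payoff=0.0000 vs cont=5.7407 → 5.7407 [wait]  node(3,3) S=159.5437 payoff=0.0000 vs cont=0.8574 → 0.8574 [wait]  ⇒ S*(3)=63.4836
t_2: node(2,0) S=74.0226 payoff=24.7774 vs cont=26.6286 → 26.6286 [wait]  node(2,1) S=100.6400 payoff=0.0000 vs cont=11.8595 → 11.8595 [wait]  node(2,2) S=136.8285 payoff=0.0000 vs cont=3.3510 → 3.3510 [wait]  ⇒ S*(2)=-
t_1: node(1,0) S=86.3113 payoff=12.4887 vs cont=19.3364 → 19.3364 [wait]  node(1,1) S=117.3475 payoff=0.0000 vs cont=7.6828 → 7.6828 [wait]  ⇒ S*(1)=-
t_0: node(0,0) S=100.6400 payoff=0.0000 vs cont=13.5942 → 13.5942 [wait]  ⇒ S*(0)=-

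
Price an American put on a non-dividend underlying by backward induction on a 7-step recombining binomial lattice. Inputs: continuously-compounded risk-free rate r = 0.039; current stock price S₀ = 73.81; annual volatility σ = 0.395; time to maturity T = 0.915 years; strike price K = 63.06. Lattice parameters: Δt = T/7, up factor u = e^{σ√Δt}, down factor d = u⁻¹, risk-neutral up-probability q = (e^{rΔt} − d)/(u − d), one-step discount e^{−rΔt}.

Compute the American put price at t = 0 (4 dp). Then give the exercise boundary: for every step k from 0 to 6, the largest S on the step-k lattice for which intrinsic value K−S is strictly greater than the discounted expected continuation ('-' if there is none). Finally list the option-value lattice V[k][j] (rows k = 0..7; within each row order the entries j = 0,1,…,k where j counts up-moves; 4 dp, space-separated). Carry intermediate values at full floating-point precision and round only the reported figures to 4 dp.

price = 4.7792
boundary = - - - - 41.6897 48.0895 41.6897
tree:
4.7792
7.3241 2.0970
10.8974 3.5646 0.5433
15.6239 5.9372 1.0545 0.0000
21.3703 9.6186 2.0469 0.0000 0.0000
26.9184 14.9705 3.9733 0.0000 0.0000 0.0000
31.7282 21.3703 7.7124 0.0000 0.0000 0.0000 0.0000
35.8979 26.9184 14.9705 0.0000 0.0000 0.0000 0.0000 0.0000

Δt=0.13071  u=1.15351  d=0.86692  q=0.48219  discount=0.99492
step 7 (expiry): payoffs max(K−S,0) = 35.8979 26.9184 14.9705 0.0000 0.0000 0.0000 0.0000 0.0000
step 6: (k=6,j=0): S=31.3318, (K−S)⁺=31.7282, hold=31.4075 ⇒ V=31.7282 exercise | (k=6,j=1): S=41.6897, (K−S)⁺=21.3703, hold=21.0496 ⇒ V=21.3703 exercise | (k=6,j=2): S=55.4718, (K−S)⁺=7.5882, hold=7.7124 ⇒ V=7.7124 continue | (k=6,j=3): S=73.8100, (K−S)⁺=0.0000, hold=0.0000 ⇒ V=0.0000 continue | (k=6,j=4): S=98.2106, (K−S)⁺=0.0000, hold=0.0000 ⇒ V=0.0000 continue | (k=6,j=5): S=130.6777, (K−S)⁺=0.0000, hold=0.0000 ⇒ V=0.0000 continue | (k=6,j=6): S=173.8781, (K−S)⁺=0.0000, hold=0.0000 ⇒ V=0.0000 continue  boundary S*=41.6897
step 5: (k=5,j=0): S=36.1416, (K−S)⁺=26.9184, hold=26.5978 ⇒ V=26.9184 exercise | (k=5,j=1): S=48.0895, (K−S)⁺=14.9705, hold=14.7094 ⇒ V=14.9705 exercise | (k=5,j=2): S=63.9873, (K−S)⁺=0.0000, hold=3.9733 ⇒ V=3.9733 continue | (k=5,j=3): S=85.1406, (K−S)⁺=0.0000, hold=0.0000 ⇒ V=0.0000 continue | (k=5,j=4): S=113.2870, (K−S)⁺=0.0000, hold=0.0000 ⇒ V=0.0000 continue | (k=5,j=5): S=150.7382, (K−S)⁺=0.0000, hold=0.0000 ⇒ V=0.0000 continue  boundary S*=48.0895
step 4: (k=4,j=0): S=41.6897, (K−S)⁺=21.3703, hold=21.0496 ⇒ V=21.3703 exercise | (k=4,j=1): S=55.4718, (K−S)⁺=7.5882, hold=9.6186 ⇒ V=9.6186 continue | (k=4,j=2): S=73.8100, (K−S)⁺=0.0000, hold=2.0469 ⇒ V=2.0469 continue | (k=4,j=3): S=98.2106, (K−S)⁺=0.0000, hold=0.0000 ⇒ V=0.0000 continue | (k=4,j=4): S=130.6777, (K−S)⁺=0.0000, hold=0.0000 ⇒ V=0.0000 continue  boundary S*=41.6897
step 3: (k=3,j=0): S=48.0895, (K−S)⁺=14.9705, hold=15.6239 ⇒ V=15.6239 continue | (k=3,j=1): S=63.9873, (K−S)⁺=0.0000, hold=5.9372 ⇒ V=5.9372 continue | (k=3,j=2): S=85.1406, (K−S)⁺=0.0000, hold=1.0545 ⇒ V=1.0545 continue | (k=3,j=3): S=113.2870, (K−S)⁺=0.0000, hold=0.0000 ⇒ V=0.0000 continue  boundary S*=-
step 2: (k=2,j=0): S=55.4718, (K−S)⁺=7.5882, hold=10.8974 ⇒ V=10.8974 continue | (k=2,j=1): S=73.8100, (K−S)⁺=0.0000, hold=3.5646 ⇒ V=3.5646 continue | (k=2,j=2): S=98.2106, (K−S)⁺=0.0000, hold=0.5433 ⇒ V=0.5433 continue  boundary S*=-
step 1: (k=1,j=0): S=63.9873, (K−S)⁺=0.0000, hold=7.3241 ⇒ V=7.3241 continue | (k=1,j=1): S=85.1406, (K−S)⁺=0.0000, hold=2.0970 ⇒ V=2.0970 continue  boundary S*=-
step 0: (k=0,j=0): S=73.8100, (K−S)⁺=0.0000, hold=4.7792 ⇒ V=4.7792 continue  boundary S*=-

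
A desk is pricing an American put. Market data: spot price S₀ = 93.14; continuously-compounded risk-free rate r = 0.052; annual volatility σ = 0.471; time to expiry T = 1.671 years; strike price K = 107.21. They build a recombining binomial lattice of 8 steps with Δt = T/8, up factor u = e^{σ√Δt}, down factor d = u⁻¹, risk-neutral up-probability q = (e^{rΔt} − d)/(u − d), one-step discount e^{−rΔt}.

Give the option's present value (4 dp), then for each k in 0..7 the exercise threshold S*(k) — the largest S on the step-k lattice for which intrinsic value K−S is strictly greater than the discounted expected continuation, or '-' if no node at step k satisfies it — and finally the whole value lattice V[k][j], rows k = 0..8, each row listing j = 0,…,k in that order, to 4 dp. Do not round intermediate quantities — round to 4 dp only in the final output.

price = 27.6465
boundary = - - - 48.8289 60.5569 48.8289 60.5569 75.1017
tree:
27.6465
36.5953 18.2587
46.9941 25.7898 10.2421
58.3811 35.3221 15.7052 4.3574
67.8377 46.6531 23.4424 7.3984 1.0505
75.4629 58.3811 33.8164 12.3602 2.0097 0.0000
81.6113 67.8377 46.6531 20.2147 3.8446 0.0000 0.0000
86.5690 75.4629 58.3811 32.1083 7.3548 0.0000 0.0000 0.0000
90.5665 81.6113 67.8377 46.6531 14.0700 0.0000 0.0000 0.0000 0.0000

params: Δt=0.20888 u=1.24018 d=0.80633 q=0.47156 e^(-rΔt)=0.98920
t_8 payoffs: 90.5665 81.6113 67.8377 46.6531 14.0700 0.0000 0.0000 0.0000 0.0000
t_7: node(7,0) S=20.6410 payoff=86.5690 vs cont=85.4108 → 86.5690 [stop]  node(7,1) S=31.7471 payoff=75.4629 vs cont=74.3047 → 75.4629 [stop]  node(7,2) S=48.8289 payoff=58.3811 vs cont=57.2229 → 58.3811 [stop]  node(7,3) S=75.1017 payoff=32.1083 vs cont=30.9501 → 32.1083 [stop]  node(7,4) S=115.5108 payoff=0.0000 vs cont=7.3548 → 7.3548 [wait]  node(7,5) S=177.6624 payoff=0.0000 vs cont=0.0000 → 0.0000 [wait]  node(7,6) S=273.2551 payoff=0.0000 vs cont=0.0000 → 0.0000 [wait]  node(7,7) S=420.2823 payoff=0.0000 vs cont=0.0000 → 0.0000 [wait]  ⇒ S*(7)=75.1017
t_6: node(6,0) S=25.5987 payoff=81.6113 vs cont=80.4531 → 81.6113 [stop]  node(6,1) S=39.3723 payoff=67.8377 vs cont=66.6796 → 67.8377 [stop]  node(6,2) S=60.5569 payoff=46.6531 vs cont=45.4950 → 46.6531 [stop]  node(6,3) S=93.1400 payoff=14.0700 vs cont=20.2147 → 20.2147 [wait]  node(6,4) S=143.2548 payoff=0.0000 vs cont=3.8446 → 3.8446 [wait]  node(6,5) S=220.3342 payoff=0.0000 vs cont=0.0000 → 0.0000 [wait]  node(6,6) S=338.8868 payoff=0.0000 vs cont=0.0000 → 0.0000 [wait]  ⇒ S*(6)=60.5569
t_5: node(5,0) S=31.7471 payoff=75.4629 vs cont=74.3047 → 75.4629 [stop]  node(5,1) S=48.8289 payoff=58.3811 vs cont=57.2229 → 58.3811 [stop]  node(5,2) S=75.1017 payoff=32.1083 vs cont=33.8164 → 33.8164 [wait]  node(5,3) S=115.5108 payoff=0.0000 vs cont=12.3602 → 12.3602 [wait]  node(5,4) S=177.6624 payoff=0.0000 vs cont=2.0097 → 2.0097 [wait]  node(5,5) S=273.2551 payoff=0.0000 vs cont=0.0000 → 0.0000 [wait]  ⇒ S*(5)=48.8289
t_4: node(4,0) S=39.3723 payoff=67.8377 vs cont=66.6796 → 67.8377 [stop]  node(4,1) S=60.5569 payoff=46.6531 vs cont=46.2918 → 46.6531 [stop]  node(4,2) S=93.1400 payoff=14.0700 vs cont=23.4424 → 23.4424 [wait]  node(4,3) S=143.2548 payoff=0.0000 vs cont=7.3984 → 7.3984 [wait]  node(4,4) S=220.3342 payoff=0.0000 vs cont=1.0505 → 1.0505 [wait]  ⇒ S*(4)=60.5569
t_3: node(3,0) S=48.8289 payoff=58.3811 vs cont=57.2229 → 58.3811 [stop]  node(3,1) S=75.1017 payoff=32.1083 vs cont=35.3221 → 35.3221 [wait]  node(3,2) S=115.5108 payoff=0.0000 vs cont=15.7052 → 15.7052 [wait]  node(3,3) S=177.6624 payoff=0.0000 vs cont=4.3574 → 4.3574 [wait]  ⇒ S*(3)=48.8289
t_2: node(2,0) S=60.5569 payoff=46.6531 vs cont=46.9941 → 46.9941 [wait]  node(2,1) S=93.1400 payoff=14.0700 vs cont=25.7898 → 25.7898 [wait]  node(2,2) S=143.2548 payoff=0.0000 vs cont=10.2421 → 10.2421 [wait]  ⇒ S*(2)=-
t_1: node(1,0) S=75.1017 payoff=32.1083 vs cont=36.5953 → 36.5953 [wait]  node(1,1) S=115.5108 payoff=0.0000 vs cont=18.2587 → 18.2587 [wait]  ⇒ S*(1)=-
t_0: node(0,0) S=93.1400 payoff=14.0700 vs cont=27.6465 → 27.6465 [wait]  ⇒ S*(0)=-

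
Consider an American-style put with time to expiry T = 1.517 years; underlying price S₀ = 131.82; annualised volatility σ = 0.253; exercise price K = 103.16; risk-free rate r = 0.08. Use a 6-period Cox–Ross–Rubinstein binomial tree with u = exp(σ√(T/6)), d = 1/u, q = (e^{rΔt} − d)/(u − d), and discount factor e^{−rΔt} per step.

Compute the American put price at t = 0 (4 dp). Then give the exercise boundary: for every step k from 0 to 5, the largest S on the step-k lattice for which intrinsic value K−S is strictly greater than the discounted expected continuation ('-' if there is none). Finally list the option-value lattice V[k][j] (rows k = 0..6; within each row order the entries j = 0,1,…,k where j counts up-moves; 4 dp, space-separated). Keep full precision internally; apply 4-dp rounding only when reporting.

Δt=0.25283, u=1.13566, d=0.88054, q=0.54833, disc=e^(-rΔt)=0.97998
k=6 terminal: V=max(K-S,0) → 41.7146 23.9123 0.9522 0.0000 0.0000 0.0000 0.0000
k=5: j=0 S=69.7811 intr=33.3789 cont=31.3133 V=33.3789[EX]; j=1 S=89.9985 intr=13.1615 cont=11.0959 V=13.1615[EX]; j=2 S=116.0734 intr=0.0000 cont=0.4215 V=0.4215[hold]; j=3 S=149.7028 intr=0.0000 cont=0.0000 V=0.0000[hold]; j=4 S=193.0756 intr=0.0000 cont=0.0000 V=0.0000[hold]; j=5 S=249.0146 intr=0.0000 cont=0.0000 V=0.0000[hold]  S*(5)=89.9985
k=4: j=0 S=79.2477 intr=23.9123 cont=21.8467 V=23.9123[EX]; j=1 S=102.2078 intr=0.9522 cont=6.0521 V=6.0521[hold]; j=2 S=131.8200 intr=0.0000 cont=0.1866 V=0.1866[hold]; j=3 S=170.0117 intr=0.0000 cont=0.0000 V=0.0000[hold]; j=4 S=219.2684 intr=0.0000 cont=0.0000 V=0.0000[hold]  S*(4)=79.2477
k=3: j=0 S=89.9985 intr=13.1615 cont=13.8363 V=13.8363[hold]; j=1 S=116.0734 intr=0.0000 cont=2.7791 V=2.7791[hold]; j=2 S=149.7028 intr=0.0000 cont=0.0826 V=0.0826[hold]; j=3 S=193.0756 intr=0.0000 cont=0.0000 V=0.0000[hold]  S*(3)=-
k=2: j=0 S=102.2078 intr=0.9522 cont=7.6176 V=7.6176[hold]; j=1 S=131.8200 intr=0.0000 cont=1.2745 V=1.2745[hold]; j=2 S=170.0117 intr=0.0000 cont=0.0365 V=0.0365[hold]  S*(2)=-
k=1: j=0 S=116.0734 intr=0.0000 cont=4.0566 V=4.0566[hold]; j=1 S=149.7028 intr=0.0000 cont=0.5837 V=0.5837[hold]  S*(1)=-
k=0: j=0 S=131.8200 intr=0.0000 cont=2.1092 V=2.1092[hold]  S*(0)=-

price = 2.1092
boundary = - - - - 79.2477 89.9985
tree:
2.1092
4.0566 0.5837
7.6176 1.2745 0.0365
13.8363 2.7791 0.0826 0.0000
23.9123 6.0521 0.1866 0.0000 0.0000
33.3789 13.1615 0.4215 0.0000 0.0000 0.0000
41.7146 23.9123 0.9522 0.0000 0.0000 0.0000 0.0000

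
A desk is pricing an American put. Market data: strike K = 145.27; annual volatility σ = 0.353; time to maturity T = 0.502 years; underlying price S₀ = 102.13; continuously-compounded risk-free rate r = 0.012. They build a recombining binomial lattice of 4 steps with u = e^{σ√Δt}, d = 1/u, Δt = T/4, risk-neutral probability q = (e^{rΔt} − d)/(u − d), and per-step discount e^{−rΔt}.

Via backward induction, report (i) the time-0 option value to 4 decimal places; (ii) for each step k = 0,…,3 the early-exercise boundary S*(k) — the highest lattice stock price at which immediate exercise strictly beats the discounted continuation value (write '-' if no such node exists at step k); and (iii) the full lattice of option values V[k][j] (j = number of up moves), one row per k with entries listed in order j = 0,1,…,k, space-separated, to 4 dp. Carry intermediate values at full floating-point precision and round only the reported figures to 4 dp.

price = 43.9146
boundary = - 90.1246 102.1300 115.7347
tree:
43.9146
55.1454 31.6305
65.7396 43.1400 18.9990
75.0885 55.1454 29.5353 7.4040
83.3383 65.7396 43.1400 14.1184 0.0000

Δt=0.12550  u=1.13321  d=0.88245  q=0.47479  discount=0.99850
step 4 (expiry): payoffs max(K−S,0) = 83.3383 65.7396 43.1400 14.1184 0.0000
step 3: (k=3,j=0): S=70.1815, (K−S)⁺=75.0885, hold=74.8698 ⇒ V=75.0885 exercise | (k=3,j=1): S=90.1246, (K−S)⁺=55.1454, hold=54.9268 ⇒ V=55.1454 exercise | (k=3,j=2): S=115.7347, (K−S)⁺=29.5353, hold=29.3167 ⇒ V=29.5353 exercise | (k=3,j=3): S=148.6222, (K−S)⁺=0.0000, hold=7.4040 ⇒ V=7.4040 continue  boundary S*=115.7347
step 2: (k=2,j=0): S=79.5304, (K−S)⁺=65.7396, hold=65.5210 ⇒ V=65.7396 exercise | (k=2,j=1): S=102.1300, (K−S)⁺=43.1400, hold=42.9214 ⇒ V=43.1400 exercise | (k=2,j=2): S=131.1516, (K−S)⁺=14.1184, hold=18.9990 ⇒ V=18.9990 continue  boundary S*=102.1300
step 1: (k=1,j=0): S=90.1246, (K−S)⁺=55.1454, hold=54.9268 ⇒ V=55.1454 exercise | (k=1,j=1): S=115.7347, (K−S)⁺=29.5353, hold=31.6305 ⇒ V=31.6305 continue  boundary S*=90.1246
step 0: (k=0,j=0): S=102.1300, (K−S)⁺=43.1400, hold=43.9146 ⇒ V=43.9146 continue  boundary S*=-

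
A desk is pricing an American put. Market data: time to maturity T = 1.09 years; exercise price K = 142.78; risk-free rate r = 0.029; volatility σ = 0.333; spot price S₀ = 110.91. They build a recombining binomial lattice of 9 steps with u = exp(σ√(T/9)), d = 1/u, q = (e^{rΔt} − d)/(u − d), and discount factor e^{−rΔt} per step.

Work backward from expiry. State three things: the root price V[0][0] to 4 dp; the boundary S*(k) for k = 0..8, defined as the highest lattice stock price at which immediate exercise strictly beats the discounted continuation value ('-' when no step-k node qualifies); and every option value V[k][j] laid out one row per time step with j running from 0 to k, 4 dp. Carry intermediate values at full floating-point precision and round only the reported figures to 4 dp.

price = 35.7395
boundary = - - 87.9655 78.3399 87.9655 98.7737 87.9655 98.7737 110.9100
tree:
35.7395
44.8916 26.3268
54.8145 34.7304 17.6369
64.4401 44.3796 24.7851 10.2106
73.0124 54.8145 33.6737 15.5716 4.6193
80.6467 64.4401 44.0063 22.9986 7.8360 1.2535
87.4456 73.0124 54.8145 32.6291 12.9881 2.4484 0.0000
93.5005 80.6467 64.4401 44.0063 20.8424 4.7820 0.0000 0.0000
98.8929 87.4456 73.0124 54.8145 31.8700 9.3400 0.0000 0.0000 0.0000
103.6952 93.5005 80.6467 64.4401 44.0063 18.2426 0.0000 0.0000 0.0000 0.0000

Δt=0.12111, u=1.12287, d=0.89058, q=0.48621, disc=e^(-rΔt)=0.99649
k=9 terminal: V=max(K-S,0) → 103.6952 93.5005 80.6467 64.4401 44.0063 18.2426 0.0000 0.0000 0.0000 0.0000
k=8: j=0 S=43.8871 intr=98.8929 cont=98.3923 V=98.8929[EX]; j=1 S=55.3344 intr=87.4456 cont=86.9450 V=87.4456[EX]; j=2 S=69.7676 intr=73.0124 cont=72.5118 V=73.0124[EX]; j=3 S=87.9655 intr=54.8145 cont=54.3139 V=54.8145[EX]; j=4 S=110.9100 intr=31.8700 cont=31.3694 V=31.8700[EX]; j=5 S=139.8393 intr=2.9407 cont=9.3400 V=9.3400[hold]; j=6 S=176.3144 intr=0.0000 cont=0.0000 V=0.0000[hold]; j=7 S=222.3035 intr=0.0000 cont=0.0000 V=0.0000[hold]; j=8 S=280.2882 intr=0.0000 cont=0.0000 V=0.0000[hold]  S*(8)=110.9100
k=7: j=0 S=49.2795 intr=93.5005 cont=93.0000 V=93.5005[EX]; j=1 S=62.1333 intr=80.6467 cont=80.1461 V=80.6467[EX]; j=2 S=78.3399 intr=64.4401 cont=63.9395 V=64.4401[EX]; j=3 S=98.7737 intr=44.0063 cont=43.5057 V=44.0063[EX]; j=4 S=124.5374 intr=18.2426 cont=20.8424 V=20.8424[hold]; j=5 S=157.0213 intr=0.0000 cont=4.7820 V=4.7820[hold]; j=6 S=197.9780 intr=0.0000 cont=0.0000 V=0.0000[hold]; j=7 S=249.6178 intr=0.0000 cont=0.0000 V=0.0000[hold]  S*(7)=98.7737
k=6: j=0 S=55.3344 intr=87.4456 cont=86.9450 V=87.4456[EX]; j=1 S=69.7676 intr=73.0124 cont=72.5118 V=73.0124[EX]; j=2 S=87.9655 intr=54.8145 cont=54.3139 V=54.8145[EX]; j=3 S=110.9100 intr=31.8700 cont=32.6291 V=32.6291[hold]; j=4 S=139.8393 intr=2.9407 cont=12.9881 V=12.9881[hold]; j=5 S=176.3144 intr=0.0000 cont=2.4484 V=2.4484[hold]; j=6 S=222.3035 intr=0.0000 cont=0.0000 V=0.0000[hold]  S*(6)=87.9655
k=5: j=0 S=62.1333 intr=80.6467 cont=80.1461 V=80.6467[EX]; j=1 S=78.3399 intr=64.4401 cont=63.9395 V=64.4401[EX]; j=2 S=98.7737 intr=44.0063 cont=43.8734 V=44.0063[EX]; j=3 S=124.5374 intr=18.2426 cont=22.9986 V=22.9986[hold]; j=4 S=157.0213 intr=0.0000 cont=7.8360 V=7.8360[hold]; j=5 S=197.9780 intr=0.0000 cont=1.2535 V=1.2535[hold]  S*(5)=98.7737
k=4: j=0 S=69.7676 intr=73.0124 cont=72.5118 V=73.0124[EX]; j=1 S=87.9655 intr=54.8145 cont=54.3139 V=54.8145[EX]; j=2 S=110.9100 intr=31.8700 cont=33.6737 V=33.6737[hold]; j=3 S=139.8393 intr=2.9407 cont=15.5716 V=15.5716[hold]; j=4 S=176.3144 intr=0.0000 cont=4.6193 V=4.6193[hold]  S*(4)=87.9655
k=3: j=0 S=78.3399 intr=64.4401 cont=63.9395 V=64.4401[EX]; j=1 S=98.7737 intr=44.0063 cont=44.3796 V=44.3796[hold]; j=2 S=124.5374 intr=18.2426 cont=24.7851 V=24.7851[hold]; j=3 S=157.0213 intr=0.0000 cont=10.2106 V=10.2106[hold]  S*(3)=78.3399
k=2: j=0 S=87.9655 intr=54.8145 cont=54.4948 V=54.8145[EX]; j=1 S=110.9100 intr=31.8700 cont=34.7304 V=34.7304[hold]; j=2 S=139.8393 intr=2.9407 cont=17.6369 V=17.6369[hold]  S*(2)=87.9655
k=1: j=0 S=98.7737 intr=44.0063 cont=44.8916 V=44.8916[hold]; j=1 S=124.5374 intr=18.2426 cont=26.3268 V=26.3268[hold]  S*(1)=-
k=0: j=0 S=110.9100 intr=31.8700 cont=35.7395 V=35.7395[hold]  S*(0)=-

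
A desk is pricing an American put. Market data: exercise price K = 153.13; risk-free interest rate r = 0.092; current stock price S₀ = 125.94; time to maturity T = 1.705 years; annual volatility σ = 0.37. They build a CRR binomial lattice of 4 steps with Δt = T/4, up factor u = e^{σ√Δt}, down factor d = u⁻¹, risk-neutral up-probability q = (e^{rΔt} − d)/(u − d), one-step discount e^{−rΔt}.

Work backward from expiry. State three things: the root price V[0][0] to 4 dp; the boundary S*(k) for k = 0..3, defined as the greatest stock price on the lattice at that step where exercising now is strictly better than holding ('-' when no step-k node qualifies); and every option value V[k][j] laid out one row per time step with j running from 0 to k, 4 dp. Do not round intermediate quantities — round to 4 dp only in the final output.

Δt=0.42625  u=1.27324  d=0.78540  q=0.52188  discount=0.96154
step 4 (expiry): payoffs max(K−S,0) = 105.2094 75.4440 27.1900 0.0000 0.0000
step 3: (k=3,j=0): S=61.0145, (K−S)⁺=92.1155, hold=86.2268 ⇒ V=92.1155 exercise | (k=3,j=1): S=98.9130, (K−S)⁺=54.2170, hold=48.3282 ⇒ V=54.2170 exercise | (k=3,j=2): S=160.3519, (K−S)⁺=0.0000, hold=12.5001 ⇒ V=12.5001 continue | (k=3,j=3): S=259.9529, (K−S)⁺=0.0000, hold=0.0000 ⇒ V=0.0000 continue  boundary S*=98.9130
step 2: (k=2,j=0): S=77.6860, (K−S)⁺=75.4440, hold=69.5552 ⇒ V=75.4440 exercise | (k=2,j=1): S=125.9400, (K−S)⁺=27.1900, hold=31.1980 ⇒ V=31.1980 continue | (k=2,j=2): S=204.1664, (K−S)⁺=0.0000, hold=5.7467 ⇒ V=5.7467 continue  boundary S*=77.6860
step 1: (k=1,j=0): S=98.9130, (K−S)⁺=54.2170, hold=50.3395 ⇒ V=54.2170 exercise | (k=1,j=1): S=160.3519, (K−S)⁺=0.0000, hold=17.2264 ⇒ V=17.2264 continue  boundary S*=98.9130
step 0: (k=0,j=0): S=125.9400, (K−S)⁺=27.1900, hold=33.5697 ⇒ V=33.5697 continue  boundary S*=-

price = 33.5697
boundary = - 98.9130 77.6860 98.9130
tree:
33.5697
54.2170 17.2264
75.4440 31.1980 5.7467
92.1155 54.2170 12.5001 0.0000
105.2094 75.4440 27.1900 0.0000 0.0000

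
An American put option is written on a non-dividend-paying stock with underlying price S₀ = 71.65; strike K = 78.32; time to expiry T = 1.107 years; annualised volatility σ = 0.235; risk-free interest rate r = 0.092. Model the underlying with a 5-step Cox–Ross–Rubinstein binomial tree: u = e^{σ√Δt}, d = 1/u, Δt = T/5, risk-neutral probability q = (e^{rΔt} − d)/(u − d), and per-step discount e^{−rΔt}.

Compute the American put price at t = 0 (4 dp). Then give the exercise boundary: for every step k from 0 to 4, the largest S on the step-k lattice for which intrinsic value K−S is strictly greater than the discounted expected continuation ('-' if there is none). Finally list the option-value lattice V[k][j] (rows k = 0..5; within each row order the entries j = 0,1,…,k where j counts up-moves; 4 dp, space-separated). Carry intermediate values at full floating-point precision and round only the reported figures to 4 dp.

price = 8.2032
boundary = - 64.1496 57.4344 64.1496 71.6500
tree:
8.2032
14.1704 3.9122
20.8856 7.6101 1.2104
26.8979 14.1704 2.8414 0.0000
32.2808 20.8856 6.6700 0.0000 0.0000
37.1002 26.8979 14.1704 0.0000 0.0000 0.0000

Δt=0.22140  u=1.11692  d=0.89532  q=0.56524  discount=0.97984
step 5 (expiry): payoffs max(K−S,0) = 37.1002 26.8979 14.1704 0.0000 0.0000 0.0000
step 4: (k=4,j=0): S=46.0392, (K−S)⁺=32.2808, hold=30.7016 ⇒ V=32.2808 exercise | (k=4,j=1): S=57.4344, (K−S)⁺=20.8856, hold=19.3065 ⇒ V=20.8856 exercise | (k=4,j=2): S=71.6500, (K−S)⁺=6.6700, hold=6.0364 ⇒ V=6.6700 exercise | (k=4,j=3): S=89.3841, (K−S)⁺=0.0000, hold=0.0000 ⇒ V=0.0000 continue | (k=4,j=4): S=111.5076, (K−S)⁺=0.0000, hold=0.0000 ⇒ V=0.0000 continue  boundary S*=71.6500
step 3: (k=3,j=0): S=51.4221, (K−S)⁺=26.8979, hold=25.3187 ⇒ V=26.8979 exercise | (k=3,j=1): S=64.1496, (K−S)⁺=14.1704, hold=12.5912 ⇒ V=14.1704 exercise | (k=3,j=2): S=80.0273, (K−S)⁺=0.0000, hold=2.8414 ⇒ V=2.8414 continue | (k=3,j=3): S=99.8349, (K−S)⁺=0.0000, hold=0.0000 ⇒ V=0.0000 continue  boundary S*=64.1496
step 2: (k=2,j=0): S=57.4344, (K−S)⁺=20.8856, hold=19.3065 ⇒ V=20.8856 exercise | (k=2,j=1): S=71.6500, (K−S)⁺=6.6700, hold=7.6101 ⇒ V=7.6101 continue | (k=2,j=2): S=89.3841, (K−S)⁺=0.0000, hold=1.2104 ⇒ V=1.2104 continue  boundary S*=57.4344
step 1: (k=1,j=0): S=64.1496, (K−S)⁺=14.1704, hold=13.1119 ⇒ V=14.1704 exercise | (k=1,j=1): S=80.0273, (K−S)⁺=0.0000, hold=3.9122 ⇒ V=3.9122 continue  boundary S*=64.1496
step 0: (k=0,j=0): S=71.6500, (K−S)⁺=6.6700, hold=8.2032 ⇒ V=8.2032 continue  boundary S*=-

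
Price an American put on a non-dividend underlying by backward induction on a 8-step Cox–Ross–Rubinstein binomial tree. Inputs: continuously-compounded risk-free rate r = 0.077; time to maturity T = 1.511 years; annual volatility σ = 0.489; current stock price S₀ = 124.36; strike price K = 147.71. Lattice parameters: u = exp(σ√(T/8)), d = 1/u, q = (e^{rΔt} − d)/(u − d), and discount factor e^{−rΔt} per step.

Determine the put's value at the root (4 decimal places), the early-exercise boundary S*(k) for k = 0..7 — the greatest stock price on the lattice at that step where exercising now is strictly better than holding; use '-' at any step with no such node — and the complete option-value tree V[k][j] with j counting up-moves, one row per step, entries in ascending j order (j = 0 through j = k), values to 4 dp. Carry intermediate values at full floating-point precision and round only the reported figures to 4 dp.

price = 37.9514
boundary = - - 81.2999 65.7346 81.2999 65.7346 81.2999 100.5507
tree:
37.9514
50.9603 25.0856
66.4101 35.8597 14.2369
81.9754 49.6839 22.0516 6.2476
94.5605 66.4101 33.1687 10.7408 1.5950
104.7362 81.9754 48.0725 18.1149 3.1199 0.0000
112.9638 94.5605 66.4101 29.7715 6.1027 0.0000 0.0000
119.6161 104.7362 81.9754 47.1593 11.9373 0.0000 0.0000 0.0000
124.9948 112.9638 94.5605 66.4101 23.3500 0.0000 0.0000 0.0000 0.0000

Δt=0.18887, u=1.23679, d=0.80855, q=0.48128, disc=e^(-rΔt)=0.98556
k=8 terminal: V=max(K-S,0) → 124.9948 112.9638 94.5605 66.4101 23.3500 0.0000 0.0000 0.0000 0.0000
k=7: j=0 S=28.0939 intr=119.6161 cont=117.4834 V=119.6161[EX]; j=1 S=42.9738 intr=104.7362 cont=102.6036 V=104.7362[EX]; j=2 S=65.7346 intr=81.9754 cont=79.8427 V=81.9754[EX]; j=3 S=100.5507 intr=47.1593 cont=45.0266 V=47.1593[EX]; j=4 S=153.8070 intr=0.0000 cont=11.9373 V=11.9373[hold]; j=5 S=235.2703 intr=0.0000 cont=0.0000 V=0.0000[hold]; j=6 S=359.8803 intr=0.0000 cont=0.0000 V=0.0000[hold]; j=7 S=550.4895 intr=0.0000 cont=0.0000 V=0.0000[hold]  S*(7)=100.5507
k=6: j=0 S=34.7462 intr=112.9638 cont=110.8311 V=112.9638[EX]; j=1 S=53.1495 intr=94.5605 cont=92.4279 V=94.5605[EX]; j=2 S=81.2999 intr=66.4101 cont=64.2775 V=66.4101[EX]; j=3 S=124.3600 intr=23.3500 cont=29.7715 V=29.7715[hold]; j=4 S=190.2268 intr=0.0000 cont=6.1027 V=6.1027[hold]; j=5 S=290.9796 intr=0.0000 cont=0.0000 V=0.0000[hold]; j=6 S=445.0959 intr=0.0000 cont=0.0000 V=0.0000[hold]  S*(6)=81.2999
k=5: j=0 S=42.9738 intr=104.7362 cont=102.6036 V=104.7362[EX]; j=1 S=65.7346 intr=81.9754 cont=79.8427 V=81.9754[EX]; j=2 S=100.5507 intr=47.1593 cont=48.0725 V=48.0725[hold]; j=3 S=153.8070 intr=0.0000 cont=18.1149 V=18.1149[hold]; j=4 S=235.2703 intr=0.0000 cont=3.1199 V=3.1199[hold]; j=5 S=359.8803 intr=0.0000 cont=0.0000 V=0.0000[hold]  S*(5)=65.7346
k=4: j=0 S=53.1495 intr=94.5605 cont=92.4279 V=94.5605[EX]; j=1 S=81.2999 intr=66.4101 cont=64.7107 V=66.4101[EX]; j=2 S=124.3600 intr=23.3500 cont=33.1687 V=33.1687[hold]; j=3 S=190.2268 intr=0.0000 cont=10.7408 V=10.7408[hold]; j=4 S=290.9796 intr=0.0000 cont=1.5950 V=1.5950[hold]  S*(4)=81.2999
k=3: j=0 S=65.7346 intr=81.9754 cont=79.8427 V=81.9754[EX]; j=1 S=100.5507 intr=47.1593 cont=49.6839 V=49.6839[hold]; j=2 S=153.8070 intr=0.0000 cont=22.0516 V=22.0516[hold]; j=3 S=235.2703 intr=0.0000 cont=6.2476 V=6.2476[hold]  S*(3)=65.7346
k=2: j=0 S=81.2999 intr=66.4101 cont=65.4750 V=66.4101[EX]; j=1 S=124.3600 intr=23.3500 cont=35.8597 V=35.8597[hold]; j=2 S=190.2268 intr=0.0000 cont=14.2369 V=14.2369[hold]  S*(2)=81.2999
k=1: j=0 S=100.5507 intr=47.1593 cont=50.9603 V=50.9603[hold]; j=1 S=153.8070 intr=0.0000 cont=25.0856 V=25.0856[hold]  S*(1)=-
k=0: j=0 S=124.3600 intr=23.3500 cont=37.9514 V=37.9514[hold]  S*(0)=-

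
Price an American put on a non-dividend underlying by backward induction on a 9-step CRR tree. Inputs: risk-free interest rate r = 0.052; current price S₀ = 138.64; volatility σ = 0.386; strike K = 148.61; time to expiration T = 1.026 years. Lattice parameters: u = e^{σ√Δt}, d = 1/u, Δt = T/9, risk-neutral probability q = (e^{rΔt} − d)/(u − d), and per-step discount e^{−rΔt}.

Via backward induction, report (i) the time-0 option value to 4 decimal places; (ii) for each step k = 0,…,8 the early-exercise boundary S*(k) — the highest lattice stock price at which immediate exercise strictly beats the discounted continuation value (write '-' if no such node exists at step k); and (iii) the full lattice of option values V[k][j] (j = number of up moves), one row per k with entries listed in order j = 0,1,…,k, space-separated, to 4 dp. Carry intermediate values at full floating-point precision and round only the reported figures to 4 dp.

Δt=0.11400, u=1.13920, d=0.87781, q=0.49021, disc=e^(-rΔt)=0.99409
k=9 terminal: V=max(K-S,0) → 105.7078 92.9323 76.3524 54.8353 26.9108 0.0000 0.0000 0.0000 0.0000 0.0000
k=8: j=0 S=48.8743 intr=99.7357 cont=98.8573 V=99.7357[EX]; j=1 S=63.4282 intr=85.1818 cont=84.3034 V=85.1818[EX]; j=2 S=82.3161 intr=66.2939 cont=65.4156 V=66.2939[EX]; j=3 S=106.8284 intr=41.7816 cont=40.9033 V=41.7816[EX]; j=4 S=138.6400 intr=9.9700 cont=13.6378 V=13.6378[hold]; j=5 S=179.9246 intr=0.0000 cont=0.0000 V=0.0000[hold]; j=6 S=233.5030 intr=0.0000 cont=0.0000 V=0.0000[hold]; j=7 S=303.0362 intr=0.0000 cont=0.0000 V=0.0000[hold]; j=8 S=393.2751 intr=0.0000 cont=0.0000 V=0.0000[hold]  S*(8)=106.8284
k=7: j=0 S=55.6777 intr=92.9323 cont=92.0539 V=92.9323[EX]; j=1 S=72.2576 intr=76.3524 cont=75.4740 V=76.3524[EX]; j=2 S=93.7747 intr=54.8353 cont=53.9570 V=54.8353[EX]; j=3 S=121.6992 intr=26.9108 cont=27.8199 V=27.8199[hold]; j=4 S=157.9391 intr=0.0000 cont=6.9113 V=6.9113[hold]; j=5 S=204.9706 intr=0.0000 cont=0.0000 V=0.0000[hold]; j=6 S=266.0073 intr=0.0000 cont=0.0000 V=0.0000[hold]; j=7 S=345.2196 intr=0.0000 cont=0.0000 V=0.0000[hold]  S*(7)=93.7747
k=6: j=0 S=63.4282 intr=85.1818 cont=84.3034 V=85.1818[EX]; j=1 S=82.3161 intr=66.2939 cont=65.4156 V=66.2939[EX]; j=2 S=106.8284 intr=41.7816 cont=41.3463 V=41.7816[EX]; j=3 S=138.6400 intr=9.9700 cont=17.4665 V=17.4665[hold]; j=4 S=179.9246 intr=0.0000 cont=3.5025 V=3.5025[hold]; j=5 S=233.5030 intr=0.0000 cont=0.0000 V=0.0000[hold]; j=6 S=303.0362 intr=0.0000 cont=0.0000 V=0.0000[hold]  S*(6)=106.8284
k=5: j=0 S=72.2576 intr=76.3524 cont=75.4740 V=76.3524[EX]; j=1 S=93.7747 intr=54.8353 cont=53.9570 V=54.8353[EX]; j=2 S=121.6992 intr=26.9108 cont=29.6856 V=29.6856[hold]; j=3 S=157.9391 intr=0.0000 cont=10.5584 V=10.5584[hold]; j=4 S=204.9706 intr=0.0000 cont=1.7750 V=1.7750[hold]; j=5 S=266.0073 intr=0.0000 cont=0.0000 V=0.0000[hold]  S*(5)=93.7747
k=4: j=0 S=82.3161 intr=66.2939 cont=65.4156 V=66.2939[EX]; j=1 S=106.8284 intr=41.7816 cont=42.2555 V=42.2555[hold]; j=2 S=138.6400 intr=9.9700 cont=20.1892 V=20.1892[hold]; j=3 S=179.9246 intr=0.0000 cont=6.2157 V=6.2157[hold]; j=4 S=233.5030 intr=0.0000 cont=0.8995 V=0.8995[hold]  S*(4)=82.3161
k=3: j=0 S=93.7747 intr=54.8353 cont=54.1879 V=54.8353[EX]; j=1 S=121.6992 intr=26.9108 cont=31.2526 V=31.2526[hold]; j=2 S=157.9391 intr=0.0000 cont=13.2605 V=13.2605[hold]; j=3 S=204.9706 intr=0.0000 cont=3.5883 V=3.5883[hold]  S*(3)=93.7747
k=2: j=0 S=106.8284 intr=41.7816 cont=43.0191 V=43.0191[hold]; j=1 S=138.6400 intr=9.9700 cont=22.3001 V=22.3001[hold]; j=2 S=179.9246 intr=0.0000 cont=8.4687 V=8.4687[hold]  S*(2)=-
k=1: j=0 S=121.6992 intr=26.9108 cont=32.6682 V=32.6682[hold]; j=1 S=157.9391 intr=0.0000 cont=15.4281 V=15.4281[hold]  S*(1)=-
k=0: j=0 S=138.6400 intr=9.9700 cont=24.0738 V=24.0738[hold]  S*(0)=-

price = 24.0738
boundary = - - - 93.7747 82.3161 93.7747 106.8284 93.7747 106.8284
tree:
24.0738
32.6682 15.4281
43.0191 22.3001 8.4687
54.8353 31.2526 13.2605 3.5883
66.2939 42.2555 20.1892 6.2157 0.8995
76.3524 54.8353 29.6856 10.5584 1.7750 0.0000
85.1818 66.2939 41.7816 17.4665 3.5025 0.0000 0.0000
92.9323 76.3524 54.8353 27.8199 6.9113 0.0000 0.0000 0.0000
99.7357 85.1818 66.2939 41.7816 13.6378 0.0000 0.0000 0.0000 0.0000
105.7078 92.9323 76.3524 54.8353 26.9108 0.0000 0.0000 0.0000 0.0000 0.0000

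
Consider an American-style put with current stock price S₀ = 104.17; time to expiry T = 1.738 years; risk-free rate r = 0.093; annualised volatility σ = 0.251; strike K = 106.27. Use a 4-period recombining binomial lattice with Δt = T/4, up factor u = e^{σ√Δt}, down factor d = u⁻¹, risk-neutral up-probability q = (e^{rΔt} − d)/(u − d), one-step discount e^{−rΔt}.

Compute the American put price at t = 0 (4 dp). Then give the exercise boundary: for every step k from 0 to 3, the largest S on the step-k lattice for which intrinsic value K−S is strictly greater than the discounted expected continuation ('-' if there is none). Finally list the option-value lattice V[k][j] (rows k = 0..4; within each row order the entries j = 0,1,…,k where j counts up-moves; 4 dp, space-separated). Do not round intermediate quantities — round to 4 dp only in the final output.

price = 9.0338
boundary = - 88.2853 74.8228 88.2853
tree:
9.0338
17.9847 3.2650
31.4472 7.6774 0.3372
42.8568 17.9847 0.8415 0.0000
52.5266 31.4472 2.1000 0.0000 0.0000

Δt=0.43450  u=1.17992  d=0.84751  q=0.58278  discount=0.96040
step 4 (expiry): payoffs max(K−S,0) = 52.5266 31.4472 2.1000 0.0000 0.0000
step 3: (k=3,j=0): S=63.4132, (K−S)⁺=42.8568, hold=38.6482 ⇒ V=42.8568 exercise | (k=3,j=1): S=88.2853, (K−S)⁺=17.9847, hold=13.7761 ⇒ V=17.9847 exercise | (k=3,j=2): S=122.9128, (K−S)⁺=0.0000, hold=0.8415 ⇒ V=0.8415 continue | (k=3,j=3): S=171.1219, (K−S)⁺=0.0000, hold=0.0000 ⇒ V=0.0000 continue  boundary S*=88.2853
step 2: (k=2,j=0): S=74.8228, (K−S)⁺=31.4472, hold=27.2386 ⇒ V=31.4472 exercise | (k=2,j=1): S=104.1700, (K−S)⁺=2.1000, hold=7.6774 ⇒ V=7.6774 continue | (k=2,j=2): S=145.0278, (K−S)⁺=0.0000, hold=0.3372 ⇒ V=0.3372 continue  boundary S*=74.8228
step 1: (k=1,j=0): S=88.2853, (K−S)⁺=17.9847, hold=16.8978 ⇒ V=17.9847 exercise | (k=1,j=1): S=122.9128, (K−S)⁺=0.0000, hold=3.2650 ⇒ V=3.2650 continue  boundary S*=88.2853
step 0: (k=0,j=0): S=104.1700, (K−S)⁺=2.1000, hold=9.0338 ⇒ V=9.0338 continue  boundary S*=-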